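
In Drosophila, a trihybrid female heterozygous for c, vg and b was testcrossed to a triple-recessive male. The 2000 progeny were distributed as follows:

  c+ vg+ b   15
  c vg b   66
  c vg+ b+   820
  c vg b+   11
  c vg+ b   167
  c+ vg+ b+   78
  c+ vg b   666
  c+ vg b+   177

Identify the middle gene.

The two most frequent reciprocal classes, c+ vg b and c vg+ b+, are the parental types, so the F1 was c+ vg b / c vg+ b+.
The two rarest classes, c+ vg+ b and c vg b+, are the double crossovers. Comparing them with the parentals, only the vg allele has switched, so vg is the middle locus and the order is c – vg – b.

vg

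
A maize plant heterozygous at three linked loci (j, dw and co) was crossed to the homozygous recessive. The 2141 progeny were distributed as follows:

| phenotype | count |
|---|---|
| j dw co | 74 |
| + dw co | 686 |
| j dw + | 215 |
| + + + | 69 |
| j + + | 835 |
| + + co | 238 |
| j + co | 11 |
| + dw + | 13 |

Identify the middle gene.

The two most frequent reciprocal classes, j + + and + dw co, are the parental types, so the F1 was j + + / + dw co.
The two rarest classes, j + co and + dw +, are the double crossovers. Comparing them with the parentals, only the co allele has switched, so co is the middle locus and the order is dw – co – j.

co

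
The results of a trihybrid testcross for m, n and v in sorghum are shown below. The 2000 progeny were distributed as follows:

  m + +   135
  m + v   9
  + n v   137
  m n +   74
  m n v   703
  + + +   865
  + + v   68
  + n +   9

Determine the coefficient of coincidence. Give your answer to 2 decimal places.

The two most frequent reciprocal classes, + + + and m n v, are the parental types, so the F1 was + + + / m n v.
The two rarest classes, + n + and m + v, are the double crossovers. Comparing them with the parentals, only the n allele has switched, so n is the middle locus and the order is m – n – v.
m–n: (272 + 18)/2000 = 0.1450; n–v: (142 + 18)/2000 = 0.0800.
Expected DCO frequency = 0.1450 × 0.0800 ≈ 0.01160; observed = 18/2000 ≈ 0.00900.
Coefficient of coincidence = 0.00900/0.01160 ≈ 0.78.

0.78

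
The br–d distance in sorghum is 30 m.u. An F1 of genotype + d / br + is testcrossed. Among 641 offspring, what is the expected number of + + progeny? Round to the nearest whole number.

96

A map distance of 30 m.u. corresponds to a recombination frequency of 0.300.
The F1 is + d / br +, so + + is a recombinant gamete class with expected frequency r/2 = 0.300/2 = 0.1500.
Expected number = 0.1500 × 641 = 96.15 ≈ 96.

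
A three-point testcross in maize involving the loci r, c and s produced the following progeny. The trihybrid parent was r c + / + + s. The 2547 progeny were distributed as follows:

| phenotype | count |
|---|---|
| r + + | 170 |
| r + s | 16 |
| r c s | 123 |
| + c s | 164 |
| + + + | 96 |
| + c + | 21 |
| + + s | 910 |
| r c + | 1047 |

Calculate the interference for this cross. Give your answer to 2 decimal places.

0.01

The two rarest classes, + c + and r + s, are the double crossovers. Comparing them with the parentals, only the r allele has switched, so r is the middle locus and the order is s – r – c.
s–r: (219 + 37)/2547 = 0.1005; r–c: (334 + 37)/2547 = 0.1457.
Expected DCO frequency = 0.1005 × 0.1457 ≈ 0.01464; observed = 37/2547 ≈ 0.01453.
Coefficient of coincidence = 0.01453/0.01464 ≈ 0.99; interference = 1 − 0.99 = 0.01.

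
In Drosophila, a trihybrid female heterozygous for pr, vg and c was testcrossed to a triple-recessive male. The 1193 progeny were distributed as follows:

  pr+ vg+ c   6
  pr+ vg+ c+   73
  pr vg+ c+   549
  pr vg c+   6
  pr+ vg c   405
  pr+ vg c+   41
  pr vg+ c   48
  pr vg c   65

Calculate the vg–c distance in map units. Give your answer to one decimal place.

The two most frequent reciprocal classes, pr+ vg c and pr vg+ c+, are the parental types, so the F1 was pr+ vg c / pr vg+ c+.
The two rarest classes, pr+ vg+ c and pr vg c+, are the double crossovers. Comparing them with the parentals, only the vg allele has switched, so vg is the middle locus and the order is pr – vg – c.
Crossovers in the vg–c interval produce the single-crossover classes pr+ vg c+ and pr vg+ c (41 + 48 = 89) plus the double crossovers (12).
RF(vg–c) = (89 + 12) / 1193 = 101/1193 = 0.0847 → 8.5 map units.

8.5 map units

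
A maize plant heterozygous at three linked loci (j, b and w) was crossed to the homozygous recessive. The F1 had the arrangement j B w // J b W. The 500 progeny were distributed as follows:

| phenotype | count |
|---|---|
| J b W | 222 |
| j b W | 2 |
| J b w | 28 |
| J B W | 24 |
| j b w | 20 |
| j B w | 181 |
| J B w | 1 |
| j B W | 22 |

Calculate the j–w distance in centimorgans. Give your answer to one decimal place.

10.6 centimorgans

The two rarest classes, J B w and j b W, are the double crossovers. Comparing them with the parentals, only the j allele has switched, so j is the middle locus and the order is w – j – b.
Crossovers in the w–j interval produce the single-crossover classes j B W and J b w (22 + 28 = 50) plus the double crossovers (3).
RF(w–j) = (50 + 3) / 500 = 53/500 = 0.1060 → 10.6 centimorgans.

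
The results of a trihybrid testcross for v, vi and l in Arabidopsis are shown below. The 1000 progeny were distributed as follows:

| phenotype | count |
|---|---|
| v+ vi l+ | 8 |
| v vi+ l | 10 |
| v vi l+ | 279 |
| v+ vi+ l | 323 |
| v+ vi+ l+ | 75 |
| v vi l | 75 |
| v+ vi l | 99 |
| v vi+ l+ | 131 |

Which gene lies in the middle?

The two most frequent reciprocal classes, v vi l+ and v+ vi+ l, are the parental types, so the F1 was v vi l+ / v+ vi+ l.
The two rarest classes, v+ vi l+ and v vi+ l, are the double crossovers. Comparing them with the parentals, only the v allele has switched, so v is the middle locus and the order is l – v – vi.

v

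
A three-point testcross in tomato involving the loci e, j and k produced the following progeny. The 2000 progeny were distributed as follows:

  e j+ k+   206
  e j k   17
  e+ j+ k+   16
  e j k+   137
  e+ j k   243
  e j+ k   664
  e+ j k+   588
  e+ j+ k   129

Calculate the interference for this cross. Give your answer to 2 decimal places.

The two most frequent reciprocal classes, e+ j k+ and e j+ k, are the parental types, so the F1 was e+ j k+ / e j+ k.
The two rarest classes, e+ j+ k+ and e j k, are the double crossovers. Comparing them with the parentals, only the j allele has switched, so j is the middle locus and the order is k – j – e.
k–j: (449 + 33)/2000 = 0.2410; j–e: (266 + 33)/2000 = 0.1495.
Expected DCO frequency = 0.2410 × 0.1495 ≈ 0.03603; observed = 33/2000 ≈ 0.01650.
Coefficient of coincidence = 0.01650/0.03603 ≈ 0.46; interference = 1 − 0.46 = 0.54.

0.54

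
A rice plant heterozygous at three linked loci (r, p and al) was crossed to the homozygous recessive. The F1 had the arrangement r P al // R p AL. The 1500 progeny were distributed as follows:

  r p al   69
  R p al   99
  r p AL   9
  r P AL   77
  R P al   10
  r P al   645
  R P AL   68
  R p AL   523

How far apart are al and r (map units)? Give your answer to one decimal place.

The two rarest classes, R P al and r p AL, are the double crossovers. Comparing them with the parentals, only the r allele has switched, so r is the middle locus and the order is p – r – al.
Crossovers in the r–al interval produce the single-crossover classes r P AL and R p al (77 + 99 = 176) plus the double crossovers (19).
RF(r–al) = (176 + 19) / 1500 = 195/1500 = 0.1300 → 13.0 map units.

13.0 map units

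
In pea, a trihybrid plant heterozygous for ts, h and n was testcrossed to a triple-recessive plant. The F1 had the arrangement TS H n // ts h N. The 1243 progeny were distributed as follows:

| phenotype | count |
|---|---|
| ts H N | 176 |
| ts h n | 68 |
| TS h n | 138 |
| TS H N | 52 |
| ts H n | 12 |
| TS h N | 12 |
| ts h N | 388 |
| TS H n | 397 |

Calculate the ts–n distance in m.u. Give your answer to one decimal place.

11.6 m.u.

The two rarest classes, ts H n and TS h N, are the double crossovers. Comparing them with the parentals, only the ts allele has switched, so ts is the middle locus and the order is n – ts – h.
Crossovers in the n–ts interval produce the single-crossover classes TS H N and ts h n (52 + 68 = 120) plus the double crossovers (24).
RF(n–ts) = (120 + 24) / 1243 = 144/1243 = 0.1158 → 11.6 m.u.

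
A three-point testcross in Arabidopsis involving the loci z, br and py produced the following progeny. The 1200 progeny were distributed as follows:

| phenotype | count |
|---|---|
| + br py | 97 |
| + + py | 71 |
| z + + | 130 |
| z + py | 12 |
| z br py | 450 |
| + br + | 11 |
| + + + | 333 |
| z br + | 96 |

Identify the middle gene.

br

The two most frequent reciprocal classes, z br py and + + +, are the parental types, so the F1 was z br py / + + +.
The two rarest classes, z + py and + br +, are the double crossovers. Comparing them with the parentals, only the br allele has switched, so br is the middle locus and the order is py – br – z.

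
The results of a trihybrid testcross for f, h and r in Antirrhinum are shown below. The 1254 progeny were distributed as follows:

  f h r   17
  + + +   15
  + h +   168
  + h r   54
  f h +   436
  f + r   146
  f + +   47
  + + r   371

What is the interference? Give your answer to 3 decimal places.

0.128

The two most frequent reciprocal classes, f h + and + + r, are the parental types, so the F1 was f h + / + + r.
The two rarest classes, f h r and + + +, are the double crossovers. Comparing them with the parentals, only the r allele has switched, so r is the middle locus and the order is h – r – f.
h–r: (101 + 32)/1254 = 0.1061; r–f: (314 + 32)/1254 = 0.2759.
Expected DCO frequency = 0.1061 × 0.2759 ≈ 0.02927; observed = 32/1254 ≈ 0.02552.
Coefficient of coincidence = 0.02552/0.02927 ≈ 0.872; interference = 1 − 0.872 = 0.128.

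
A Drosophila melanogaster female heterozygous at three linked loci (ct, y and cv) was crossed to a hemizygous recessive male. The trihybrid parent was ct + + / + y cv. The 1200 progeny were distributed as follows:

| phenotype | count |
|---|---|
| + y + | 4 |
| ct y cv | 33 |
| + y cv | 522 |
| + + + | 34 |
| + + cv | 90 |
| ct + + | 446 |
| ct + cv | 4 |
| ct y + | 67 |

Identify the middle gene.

The two rarest classes, ct + cv and + y +, are the double crossovers. Comparing them with the parentals, only the cv allele has switched, so cv is the middle locus and the order is ct – cv – y.

cv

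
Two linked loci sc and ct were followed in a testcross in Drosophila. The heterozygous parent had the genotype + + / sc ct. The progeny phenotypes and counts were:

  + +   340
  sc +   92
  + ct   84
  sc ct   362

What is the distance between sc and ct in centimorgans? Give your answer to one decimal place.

20.0 centimorgans

The recombinant classes are + ct and sc +: 84 + 92 = 176.
Recombination frequency = 176/878 = 0.2005 ≈ 20.0%, i.e. 20.0 centimorgans.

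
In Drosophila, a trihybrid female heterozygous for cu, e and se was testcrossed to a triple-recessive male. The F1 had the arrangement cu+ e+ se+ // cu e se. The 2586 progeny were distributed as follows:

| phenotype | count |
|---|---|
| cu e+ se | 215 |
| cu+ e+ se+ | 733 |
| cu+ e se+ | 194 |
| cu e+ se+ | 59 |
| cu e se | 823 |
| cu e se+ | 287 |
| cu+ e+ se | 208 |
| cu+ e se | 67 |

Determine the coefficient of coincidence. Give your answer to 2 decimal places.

0.98

The two rarest classes, cu e+ se+ and cu+ e se, are the double crossovers. Comparing them with the parentals, only the cu allele has switched, so cu is the middle locus and the order is se – cu – e.
se–cu: (495 + 126)/2586 = 0.2401; cu–e: (409 + 126)/2586 = 0.2069.
Expected DCO frequency = 0.2401 × 0.2069 ≈ 0.04968; observed = 126/2586 ≈ 0.04872.
Coefficient of coincidence = 0.04872/0.04968 ≈ 0.98.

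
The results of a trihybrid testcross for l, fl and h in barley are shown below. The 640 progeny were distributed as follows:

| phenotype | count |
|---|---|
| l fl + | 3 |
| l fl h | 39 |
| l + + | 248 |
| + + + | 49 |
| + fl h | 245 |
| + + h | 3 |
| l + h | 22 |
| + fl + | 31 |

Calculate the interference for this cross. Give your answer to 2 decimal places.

0.31

The two most frequent reciprocal classes, l + + and + fl h, are the parental types, so the F1 was l + + / + fl h.
The two rarest classes, l fl + and + + h, are the double crossovers. Comparing them with the parentals, only the fl allele has switched, so fl is the middle locus and the order is h – fl – l.
h–fl: (53 + 6)/640 = 0.0922; fl–l: (88 + 6)/640 = 0.1469.
Expected DCO frequency = 0.0922 × 0.1469 ≈ 0.01354; observed = 6/640 ≈ 0.00937.
Coefficient of coincidence = 0.00937/0.01354 ≈ 0.69; interference = 1 − 0.69 = 0.31.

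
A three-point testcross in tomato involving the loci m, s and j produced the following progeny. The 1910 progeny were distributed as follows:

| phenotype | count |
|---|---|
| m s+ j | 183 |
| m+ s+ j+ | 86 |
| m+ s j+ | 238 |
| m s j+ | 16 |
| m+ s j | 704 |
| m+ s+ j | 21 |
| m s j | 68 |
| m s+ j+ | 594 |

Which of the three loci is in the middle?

s

The two most frequent reciprocal classes, m+ s j and m s+ j+, are the parental types, so the F1 was m+ s j / m s+ j+.
The two rarest classes, m+ s+ j and m s j+, are the double crossovers. Comparing them with the parentals, only the s allele has switched, so s is the middle locus and the order is j – s – m.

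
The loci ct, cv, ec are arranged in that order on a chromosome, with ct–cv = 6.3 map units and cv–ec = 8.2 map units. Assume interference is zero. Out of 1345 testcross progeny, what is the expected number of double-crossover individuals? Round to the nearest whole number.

Map distances give recombination frequencies of 0.063 and 0.082 for the two intervals.
With no interference, expected double-crossover frequency = 0.063 × 0.082 = 0.00517.
Expected number = 0.00517 × 1345 = 6.95 ≈ 7.

7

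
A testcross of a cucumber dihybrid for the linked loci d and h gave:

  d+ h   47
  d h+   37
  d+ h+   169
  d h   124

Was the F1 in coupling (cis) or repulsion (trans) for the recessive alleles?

cis

The two most frequent classes are d+ h+ (169) and d h (124); these are the parental (non-recombinant) types.
So the F1 carried d+ h+ on one chromosome and d h on the other — the recessive alleles are on the same chromosome (cis / coupling).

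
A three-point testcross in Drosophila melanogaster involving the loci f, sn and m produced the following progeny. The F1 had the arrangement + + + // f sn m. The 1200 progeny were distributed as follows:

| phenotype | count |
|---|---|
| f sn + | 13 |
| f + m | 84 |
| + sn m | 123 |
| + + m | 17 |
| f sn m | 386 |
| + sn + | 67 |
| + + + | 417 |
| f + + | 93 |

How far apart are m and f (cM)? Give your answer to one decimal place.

The two rarest classes, + + m and f sn +, are the double crossovers. Comparing them with the parentals, only the m allele has switched, so m is the middle locus and the order is f – m – sn.
Crossovers in the f–m interval produce the single-crossover classes f + + and + sn m (93 + 123 = 216) plus the double crossovers (30).
RF(f–m) = (216 + 30) / 1200 = 246/1200 = 0.2050 → 20.5 cM.

20.5 cM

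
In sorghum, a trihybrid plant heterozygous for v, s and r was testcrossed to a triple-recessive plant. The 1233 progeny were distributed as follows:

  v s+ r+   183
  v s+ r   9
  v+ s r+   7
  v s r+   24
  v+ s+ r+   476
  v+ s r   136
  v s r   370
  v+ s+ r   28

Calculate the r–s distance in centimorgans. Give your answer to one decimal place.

5.5 centimorgans

The two most frequent reciprocal classes, v+ s+ r+ and v s r, are the parental types, so the F1 was v+ s+ r+ / v s r.
The two rarest classes, v+ s r+ and v s+ r, are the double crossovers. Comparing them with the parentals, only the s allele has switched, so s is the middle locus and the order is r – s – v.
Crossovers in the r–s interval produce the single-crossover classes v+ s+ r and v s r+ (28 + 24 = 52) plus the double crossovers (16).
RF(r–s) = (52 + 16) / 1233 = 68/1233 = 0.0552 → 5.5 centimorgans.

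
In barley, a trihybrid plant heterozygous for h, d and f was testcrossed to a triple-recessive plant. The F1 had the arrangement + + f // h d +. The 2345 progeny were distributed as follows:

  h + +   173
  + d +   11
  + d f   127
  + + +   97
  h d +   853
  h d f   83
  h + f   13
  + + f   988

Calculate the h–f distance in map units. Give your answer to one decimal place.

The two rarest classes, h + f and + d +, are the double crossovers. Comparing them with the parentals, only the h allele has switched, so h is the middle locus and the order is f – h – d.
Crossovers in the f–h interval produce the single-crossover classes + + + and h d f (97 + 83 = 180) plus the double crossovers (24).
RF(f–h) = (180 + 24) / 2345 = 204/2345 = 0.0870 → 8.7 map units.

8.7 map units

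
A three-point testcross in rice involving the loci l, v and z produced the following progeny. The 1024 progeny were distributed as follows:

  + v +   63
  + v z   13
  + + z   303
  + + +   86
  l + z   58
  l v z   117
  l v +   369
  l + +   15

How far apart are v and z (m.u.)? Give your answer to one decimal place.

The two most frequent reciprocal classes, + + z and l v +, are the parental types, so the F1 was + + z / l v +.
The two rarest classes, + v z and l + +, are the double crossovers. Comparing them with the parentals, only the v allele has switched, so v is the middle locus and the order is l – v – z.
Crossovers in the v–z interval produce the single-crossover classes + + + and l v z (86 + 117 = 203) plus the double crossovers (28).
RF(v–z) = (203 + 28) / 1024 = 231/1024 = 0.2256 → 22.6 m.u.

22.6 m.u.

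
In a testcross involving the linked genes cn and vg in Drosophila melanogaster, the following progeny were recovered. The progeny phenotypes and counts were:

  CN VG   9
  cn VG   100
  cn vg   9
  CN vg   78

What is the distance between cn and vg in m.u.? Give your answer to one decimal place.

The two most frequent classes, CN vg (78) and cn VG (100), are the parental types, so the F1 was CN vg / cn VG.
The recombinant classes are CN VG and cn vg: 9 + 9 = 18.
Recombination frequency = 18/196 = 0.0918 ≈ 9.2%, i.e. 9.2 m.u.

9.2 m.u.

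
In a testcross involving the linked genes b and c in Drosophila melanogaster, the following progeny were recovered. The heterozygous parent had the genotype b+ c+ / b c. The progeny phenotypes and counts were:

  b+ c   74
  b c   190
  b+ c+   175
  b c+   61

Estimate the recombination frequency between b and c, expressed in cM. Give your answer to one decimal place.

The recombinant classes are b+ c and b c+: 74 + 61 = 135.
Recombination frequency = 135/500 = 0.2700 ≈ 27.0%, i.e. 27.0 cM.

27.0 cM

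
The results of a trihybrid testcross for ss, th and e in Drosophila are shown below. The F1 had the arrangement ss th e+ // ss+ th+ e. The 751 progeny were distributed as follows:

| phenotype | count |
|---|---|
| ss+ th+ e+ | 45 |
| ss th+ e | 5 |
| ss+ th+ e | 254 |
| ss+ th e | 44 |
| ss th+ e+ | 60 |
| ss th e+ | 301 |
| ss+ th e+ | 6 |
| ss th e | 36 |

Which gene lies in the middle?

ss

The two rarest classes, ss+ th e+ and ss th+ e, are the double crossovers. Comparing them with the parentals, only the ss allele has switched, so ss is the middle locus and the order is th – ss – e.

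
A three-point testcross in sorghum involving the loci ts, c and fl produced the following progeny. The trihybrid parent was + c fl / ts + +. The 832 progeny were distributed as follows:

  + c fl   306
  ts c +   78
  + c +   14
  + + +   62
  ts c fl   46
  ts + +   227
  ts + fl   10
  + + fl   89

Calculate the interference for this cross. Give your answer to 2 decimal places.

0.21

The two rarest classes, + c + and ts + fl, are the double crossovers. Comparing them with the parentals, only the fl allele has switched, so fl is the middle locus and the order is ts – fl – c.
ts–fl: (108 + 24)/832 = 0.1587; fl–c: (167 + 24)/832 = 0.2296.
Expected DCO frequency = 0.1587 × 0.2296 ≈ 0.03644; observed = 24/832 ≈ 0.02885.
Coefficient of coincidence = 0.02885/0.03644 ≈ 0.79; interference = 1 − 0.79 = 0.21.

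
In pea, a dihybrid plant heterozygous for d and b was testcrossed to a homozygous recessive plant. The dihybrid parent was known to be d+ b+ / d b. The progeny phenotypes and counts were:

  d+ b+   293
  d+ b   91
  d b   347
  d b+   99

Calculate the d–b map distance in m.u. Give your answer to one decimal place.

22.9 m.u.

The recombinant classes are d+ b and d b+: 91 + 99 = 190.
Recombination frequency = 190/830 = 0.2289 ≈ 22.9%, i.e. 22.9 m.u.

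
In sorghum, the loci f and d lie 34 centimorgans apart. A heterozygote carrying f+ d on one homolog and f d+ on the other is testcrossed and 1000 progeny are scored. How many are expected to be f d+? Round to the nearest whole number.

330

A map distance of 34 centimorgans corresponds to a recombination frequency of 0.340.
The F1 is f+ d / f d+, so f d+ is a parental gamete class with expected frequency (1 − r)/2 = 0.660/2 = 0.3300.
Expected number = 0.3300 × 1000 = 330.00 ≈ 330.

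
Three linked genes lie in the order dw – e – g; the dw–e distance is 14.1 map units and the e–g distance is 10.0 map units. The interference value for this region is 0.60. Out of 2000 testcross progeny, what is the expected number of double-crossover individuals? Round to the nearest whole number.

Map distances give recombination frequencies of 0.141 and 0.100 for the two intervals.
With interference 0.60 (so coincidence = 0.40), expected double-crossover frequency = 0.141 × 0.100 × 0.40 = 0.00564.
Expected number = 0.00564 × 2000 = 11.28 ≈ 11.

11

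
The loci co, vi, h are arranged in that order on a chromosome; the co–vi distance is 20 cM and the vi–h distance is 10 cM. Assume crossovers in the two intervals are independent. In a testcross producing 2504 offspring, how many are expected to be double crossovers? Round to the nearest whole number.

Map distances give recombination frequencies of 0.200 and 0.100 for the two intervals.
With no interference, expected double-crossover frequency = 0.200 × 0.100 = 0.02000.
Expected number = 0.02000 × 2504 = 50.08 ≈ 50.

50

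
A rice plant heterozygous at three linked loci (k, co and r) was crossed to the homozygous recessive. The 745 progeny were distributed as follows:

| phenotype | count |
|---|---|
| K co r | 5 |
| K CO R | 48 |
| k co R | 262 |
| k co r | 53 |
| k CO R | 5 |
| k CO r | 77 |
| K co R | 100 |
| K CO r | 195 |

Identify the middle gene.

The two most frequent reciprocal classes, K CO r and k co R, are the parental types, so the F1 was K CO r / k co R.
The two rarest classes, K co r and k CO R, are the double crossovers. Comparing them with the parentals, only the co allele has switched, so co is the middle locus and the order is r – co – k.

co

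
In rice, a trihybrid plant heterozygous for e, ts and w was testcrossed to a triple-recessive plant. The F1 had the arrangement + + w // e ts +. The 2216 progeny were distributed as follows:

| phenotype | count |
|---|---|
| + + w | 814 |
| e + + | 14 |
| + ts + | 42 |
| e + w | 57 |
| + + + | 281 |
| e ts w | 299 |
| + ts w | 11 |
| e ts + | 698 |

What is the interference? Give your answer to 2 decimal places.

0.26

The two rarest classes, + ts w and e + +, are the double crossovers. Comparing them with the parentals, only the ts allele has switched, so ts is the middle locus and the order is e – ts – w.
e–ts: (99 + 25)/2216 = 0.0560; ts–w: (580 + 25)/2216 = 0.2730.
Expected DCO frequency = 0.0560 × 0.2730 ≈ 0.01529; observed = 25/2216 ≈ 0.01128.
Coefficient of coincidence = 0.01128/0.01529 ≈ 0.74; interference = 1 − 0.74 = 0.26.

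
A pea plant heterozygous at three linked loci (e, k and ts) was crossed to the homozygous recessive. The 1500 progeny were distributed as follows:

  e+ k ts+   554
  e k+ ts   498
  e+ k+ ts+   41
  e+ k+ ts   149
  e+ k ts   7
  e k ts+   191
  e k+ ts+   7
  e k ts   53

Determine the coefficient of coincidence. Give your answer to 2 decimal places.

The two most frequent reciprocal classes, e+ k ts+ and e k+ ts, are the parental types, so the F1 was e+ k ts+ / e k+ ts.
The two rarest classes, e+ k ts and e k+ ts+, are the double crossovers. Comparing them with the parentals, only the ts allele has switched, so ts is the middle locus and the order is e – ts – k.
e–ts: (340 + 14)/1500 = 0.2360; ts–k: (94 + 14)/1500 = 0.0720.
Expected DCO frequency = 0.2360 × 0.0720 ≈ 0.01699; observed = 14/1500 ≈ 0.00933.
Coefficient of coincidence = 0.00933/0.01699 ≈ 0.55.

0.55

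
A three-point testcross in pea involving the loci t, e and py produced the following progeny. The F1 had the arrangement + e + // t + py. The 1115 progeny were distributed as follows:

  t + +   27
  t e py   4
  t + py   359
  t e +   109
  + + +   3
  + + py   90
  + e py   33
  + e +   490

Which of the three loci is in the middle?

The two rarest classes, + + + and t e py, are the double crossovers. Comparing them with the parentals, only the e allele has switched, so e is the middle locus and the order is py – e – t.

e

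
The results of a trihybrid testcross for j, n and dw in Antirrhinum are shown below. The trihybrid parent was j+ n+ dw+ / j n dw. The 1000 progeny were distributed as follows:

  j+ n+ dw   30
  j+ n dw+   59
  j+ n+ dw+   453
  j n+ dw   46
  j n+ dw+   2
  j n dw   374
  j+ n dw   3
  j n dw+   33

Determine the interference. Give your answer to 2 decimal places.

The two rarest classes, j n+ dw+ and j+ n dw, are the double crossovers. Comparing them with the parentals, only the j allele has switched, so j is the middle locus and the order is n – j – dw.
n–j: (105 + 5)/1000 = 0.1100; j–dw: (63 + 5)/1000 = 0.0680.
Expected DCO frequency = 0.1100 × 0.0680 ≈ 0.00748; observed = 5/1000 ≈ 0.00500.
Coefficient of coincidence = 0.00500/0.00748 ≈ 0.67; interference = 1 − 0.67 = 0.33.

0.33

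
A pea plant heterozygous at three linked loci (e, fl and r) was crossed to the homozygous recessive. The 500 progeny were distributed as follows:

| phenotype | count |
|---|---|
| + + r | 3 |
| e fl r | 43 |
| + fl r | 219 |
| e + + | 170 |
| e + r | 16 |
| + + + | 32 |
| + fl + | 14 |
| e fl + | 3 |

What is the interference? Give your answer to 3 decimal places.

The two most frequent reciprocal classes, e + + and + fl r, are the parental types, so the F1 was e + + / + fl r.
The two rarest classes, e fl + and + + r, are the double crossovers. Comparing them with the parentals, only the fl allele has switched, so fl is the middle locus and the order is r – fl – e.
r–fl: (30 + 6)/500 = 0.0720; fl–e: (75 + 6)/500 = 0.1620.
Expected DCO frequency = 0.0720 × 0.1620 ≈ 0.01166; observed = 6/500 ≈ 0.01200.
Coefficient of coincidence = 0.01200/0.01166 ≈ 1.029; interference = 1 − 1.029 = -0.029.

-0.029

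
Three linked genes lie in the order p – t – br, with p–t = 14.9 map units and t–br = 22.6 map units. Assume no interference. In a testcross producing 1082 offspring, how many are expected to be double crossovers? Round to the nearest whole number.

36

Map distances give recombination frequencies of 0.149 and 0.226 for the two intervals.
With no interference, expected double-crossover frequency = 0.149 × 0.226 = 0.03367.
Expected number = 0.03367 × 1082 = 36.44 ≈ 36.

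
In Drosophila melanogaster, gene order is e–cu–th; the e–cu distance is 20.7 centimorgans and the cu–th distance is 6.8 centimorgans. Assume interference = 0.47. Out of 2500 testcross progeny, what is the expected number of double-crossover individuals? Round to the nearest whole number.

Map distances give recombination frequencies of 0.207 and 0.068 for the two intervals.
With interference 0.47 (so coincidence = 0.53), expected double-crossover frequency = 0.207 × 0.068 × 0.53 = 0.00746.
Expected number = 0.00746 × 2500 = 18.65 ≈ 19.

19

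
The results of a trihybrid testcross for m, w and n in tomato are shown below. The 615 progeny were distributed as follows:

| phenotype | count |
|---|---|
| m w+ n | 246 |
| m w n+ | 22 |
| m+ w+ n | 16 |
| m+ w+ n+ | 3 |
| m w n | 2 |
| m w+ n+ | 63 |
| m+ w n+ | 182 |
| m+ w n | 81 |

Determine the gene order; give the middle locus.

w

The two most frequent reciprocal classes, m w+ n and m+ w n+, are the parental types, so the F1 was m w+ n / m+ w n+.
The two rarest classes, m w n and m+ w+ n+, are the double crossovers. Comparing them with the parentals, only the w allele has switched, so w is the middle locus and the order is m – w – n.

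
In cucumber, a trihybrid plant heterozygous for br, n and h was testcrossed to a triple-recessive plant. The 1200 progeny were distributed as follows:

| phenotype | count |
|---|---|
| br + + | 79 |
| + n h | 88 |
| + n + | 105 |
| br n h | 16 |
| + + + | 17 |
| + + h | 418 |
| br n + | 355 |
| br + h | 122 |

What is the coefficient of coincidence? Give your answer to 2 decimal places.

The two most frequent reciprocal classes, + + h and br n +, are the parental types, so the F1 was + + h / br n +.
The two rarest classes, + + + and br n h, are the double crossovers. Comparing them with the parentals, only the h allele has switched, so h is the middle locus and the order is br – h – n.
br–h: (227 + 33)/1200 = 0.2167; h–n: (167 + 33)/1200 = 0.1667.
Expected DCO frequency = 0.2167 × 0.1667 ≈ 0.03612; observed = 33/1200 ≈ 0.02750.
Coefficient of coincidence = 0.02750/0.03612 ≈ 0.76.

0.76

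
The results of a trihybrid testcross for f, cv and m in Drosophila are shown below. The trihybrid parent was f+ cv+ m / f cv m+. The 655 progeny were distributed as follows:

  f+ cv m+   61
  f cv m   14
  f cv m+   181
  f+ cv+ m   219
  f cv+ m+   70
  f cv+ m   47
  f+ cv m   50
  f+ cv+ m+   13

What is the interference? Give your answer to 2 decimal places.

The two rarest classes, f+ cv+ m+ and f cv m, are the double crossovers. Comparing them with the parentals, only the m allele has switched, so m is the middle locus and the order is cv – m – f.
cv–m: (120 + 27)/655 = 0.2244; m–f: (108 + 27)/655 = 0.2061.
Expected DCO frequency = 0.2244 × 0.2061 ≈ 0.04625; observed = 27/655 ≈ 0.04122.
Coefficient of coincidence = 0.04122/0.04625 ≈ 0.89; interference = 1 − 0.89 = 0.11.

0.11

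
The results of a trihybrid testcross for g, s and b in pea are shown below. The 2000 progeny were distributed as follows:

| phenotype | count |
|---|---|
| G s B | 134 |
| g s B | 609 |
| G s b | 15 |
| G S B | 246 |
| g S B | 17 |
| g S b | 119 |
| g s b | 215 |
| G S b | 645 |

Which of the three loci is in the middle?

s

The two most frequent reciprocal classes, g s B and G S b, are the parental types, so the F1 was g s B / G S b.
The two rarest classes, g S B and G s b, are the double crossovers. Comparing them with the parentals, only the s allele has switched, so s is the middle locus and the order is b – s – g.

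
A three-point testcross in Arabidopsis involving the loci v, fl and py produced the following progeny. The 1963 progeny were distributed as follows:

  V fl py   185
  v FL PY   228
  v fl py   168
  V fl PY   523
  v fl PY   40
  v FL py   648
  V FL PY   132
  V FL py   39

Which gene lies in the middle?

v

The two most frequent reciprocal classes, v FL py and V fl PY, are the parental types, so the F1 was v FL py / V fl PY.
The two rarest classes, V FL py and v fl PY, are the double crossovers. Comparing them with the parentals, only the v allele has switched, so v is the middle locus and the order is py – v – fl.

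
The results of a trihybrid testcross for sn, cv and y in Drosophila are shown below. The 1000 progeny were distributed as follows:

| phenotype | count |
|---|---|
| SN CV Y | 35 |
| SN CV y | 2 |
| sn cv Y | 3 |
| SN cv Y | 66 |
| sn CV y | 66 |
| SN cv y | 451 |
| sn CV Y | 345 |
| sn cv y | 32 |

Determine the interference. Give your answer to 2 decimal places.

The two most frequent reciprocal classes, SN cv y and sn CV Y, are the parental types, so the F1 was SN cv y / sn CV Y.
The two rarest classes, SN CV y and sn cv Y, are the double crossovers. Comparing them with the parentals, only the cv allele has switched, so cv is the middle locus and the order is sn – cv – y.
sn–cv: (67 + 5)/1000 = 0.0720; cv–y: (132 + 5)/1000 = 0.1370.
Expected DCO frequency = 0.0720 × 0.1370 ≈ 0.00986; observed = 5/1000 ≈ 0.00500.
Coefficient of coincidence = 0.00500/0.00986 ≈ 0.51; interference = 1 − 0.51 = 0.49.

0.49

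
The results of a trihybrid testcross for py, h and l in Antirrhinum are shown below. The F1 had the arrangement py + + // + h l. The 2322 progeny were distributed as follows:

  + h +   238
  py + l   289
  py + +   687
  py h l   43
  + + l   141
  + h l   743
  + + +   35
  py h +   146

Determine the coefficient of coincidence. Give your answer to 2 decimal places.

0.82

The two rarest classes, + + + and py h l, are the double crossovers. Comparing them with the parentals, only the py allele has switched, so py is the middle locus and the order is h – py – l.
h–py: (287 + 78)/2322 = 0.1572; py–l: (527 + 78)/2322 = 0.2606.
Expected DCO frequency = 0.1572 × 0.2606 ≈ 0.04097; observed = 78/2322 ≈ 0.03359.
Coefficient of coincidence = 0.03359/0.04097 ≈ 0.82.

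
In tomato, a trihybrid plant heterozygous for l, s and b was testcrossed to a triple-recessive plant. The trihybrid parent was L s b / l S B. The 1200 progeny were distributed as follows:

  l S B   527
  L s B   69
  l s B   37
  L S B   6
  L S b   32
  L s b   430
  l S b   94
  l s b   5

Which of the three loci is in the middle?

The two rarest classes, l s b and L S B, are the double crossovers. Comparing them with the parentals, only the l allele has switched, so l is the middle locus and the order is b – l – s.

l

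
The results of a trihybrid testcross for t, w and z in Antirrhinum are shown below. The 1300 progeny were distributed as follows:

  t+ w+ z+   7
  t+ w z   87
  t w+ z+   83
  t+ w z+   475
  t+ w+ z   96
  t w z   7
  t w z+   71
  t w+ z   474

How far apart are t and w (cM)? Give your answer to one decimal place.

13.9 cM

The two most frequent reciprocal classes, t+ w z+ and t w+ z, are the parental types, so the F1 was t+ w z+ / t w+ z.
The two rarest classes, t+ w+ z+ and t w z, are the double crossovers. Comparing them with the parentals, only the w allele has switched, so w is the middle locus and the order is t – w – z.
Crossovers in the t–w interval produce the single-crossover classes t w z+ and t+ w+ z (71 + 96 = 167) plus the double crossovers (14).
RF(t–w) = (167 + 14) / 1300 = 181/1300 = 0.1392 → 13.9 cM.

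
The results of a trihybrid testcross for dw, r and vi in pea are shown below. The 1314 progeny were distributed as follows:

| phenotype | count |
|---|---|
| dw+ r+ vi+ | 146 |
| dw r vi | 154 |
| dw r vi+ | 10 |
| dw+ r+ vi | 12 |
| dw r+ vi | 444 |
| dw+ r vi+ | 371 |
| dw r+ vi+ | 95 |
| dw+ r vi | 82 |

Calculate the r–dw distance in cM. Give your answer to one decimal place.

The two most frequent reciprocal classes, dw+ r vi+ and dw r+ vi, are the parental types, so the F1 was dw+ r vi+ / dw r+ vi.
The two rarest classes, dw r vi+ and dw+ r+ vi, are the double crossovers. Comparing them with the parentals, only the dw allele has switched, so dw is the middle locus and the order is r – dw – vi.
Crossovers in the r–dw interval produce the single-crossover classes dw+ r+ vi+ and dw r vi (146 + 154 = 300) plus the double crossovers (22).
RF(r–dw) = (300 + 22) / 1314 = 322/1314 = 0.2451 → 24.5 cM.

24.5 cM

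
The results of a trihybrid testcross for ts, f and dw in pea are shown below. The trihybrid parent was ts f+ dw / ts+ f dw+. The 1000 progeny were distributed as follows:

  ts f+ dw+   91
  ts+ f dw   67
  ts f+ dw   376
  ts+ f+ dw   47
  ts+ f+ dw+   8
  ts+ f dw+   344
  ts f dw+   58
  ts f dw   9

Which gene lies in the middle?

The two rarest classes, ts f dw and ts+ f+ dw+, are the double crossovers. Comparing them with the parentals, only the f allele has switched, so f is the middle locus and the order is dw – f – ts.

f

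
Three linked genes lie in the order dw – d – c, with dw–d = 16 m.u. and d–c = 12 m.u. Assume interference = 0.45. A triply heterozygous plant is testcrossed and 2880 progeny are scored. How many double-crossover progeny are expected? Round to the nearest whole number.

30

Map distances give recombination frequencies of 0.160 and 0.120 for the two intervals.
With interference 0.45 (so coincidence = 0.55), expected double-crossover frequency = 0.160 × 0.120 × 0.55 = 0.01056.
Expected number = 0.01056 × 2880 = 30.41 ≈ 30.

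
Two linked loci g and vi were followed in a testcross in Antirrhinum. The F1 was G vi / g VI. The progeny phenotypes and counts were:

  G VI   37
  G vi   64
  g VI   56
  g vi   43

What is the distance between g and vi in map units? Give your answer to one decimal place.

40.0 map units

The recombinant classes are G VI and g vi: 37 + 43 = 80.
Recombination frequency = 80/200 = 0.4000 ≈ 40.0%, i.e. 40.0 map units.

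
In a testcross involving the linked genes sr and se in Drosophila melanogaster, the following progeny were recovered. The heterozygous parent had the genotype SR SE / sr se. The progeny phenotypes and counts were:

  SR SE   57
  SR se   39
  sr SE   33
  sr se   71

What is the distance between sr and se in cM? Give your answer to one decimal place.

The recombinant classes are SR se and sr SE: 39 + 33 = 72.
Recombination frequency = 72/200 = 0.3600 ≈ 36.0%, i.e. 36.0 cM.

36.0 cM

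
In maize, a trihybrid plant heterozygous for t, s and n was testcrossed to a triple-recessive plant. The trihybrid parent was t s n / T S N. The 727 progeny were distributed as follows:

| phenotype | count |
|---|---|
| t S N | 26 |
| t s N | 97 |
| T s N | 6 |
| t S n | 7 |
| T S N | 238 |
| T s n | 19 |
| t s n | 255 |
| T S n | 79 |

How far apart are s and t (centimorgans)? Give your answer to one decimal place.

The two rarest classes, t S n and T s N, are the double crossovers. Comparing them with the parentals, only the s allele has switched, so s is the middle locus and the order is t – s – n.
Crossovers in the t–s interval produce the single-crossover classes T s n and t S N (19 + 26 = 45) plus the double crossovers (13).
RF(t–s) = (45 + 13) / 727 = 58/727 = 0.0798 → 8.0 centimorgans.

8.0 centimorgans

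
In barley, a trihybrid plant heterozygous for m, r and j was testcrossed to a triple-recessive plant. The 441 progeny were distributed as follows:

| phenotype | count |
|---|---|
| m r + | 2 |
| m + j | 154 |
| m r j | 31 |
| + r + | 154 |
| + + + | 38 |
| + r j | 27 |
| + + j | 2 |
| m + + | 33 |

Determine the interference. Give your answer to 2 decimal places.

The two most frequent reciprocal classes, + r + and m + j, are the parental types, so the F1 was + r + / m + j.
The two rarest classes, m r + and + + j, are the double crossovers. Comparing them with the parentals, only the m allele has switched, so m is the middle locus and the order is r – m – j.
r–m: (69 + 4)/441 = 0.1655; m–j: (60 + 4)/441 = 0.1451.
Expected DCO frequency = 0.1655 × 0.1451 ≈ 0.02401; observed = 4/441 ≈ 0.00907.
Coefficient of coincidence = 0.00907/0.02401 ≈ 0.38; interference = 1 − 0.38 = 0.62.

0.62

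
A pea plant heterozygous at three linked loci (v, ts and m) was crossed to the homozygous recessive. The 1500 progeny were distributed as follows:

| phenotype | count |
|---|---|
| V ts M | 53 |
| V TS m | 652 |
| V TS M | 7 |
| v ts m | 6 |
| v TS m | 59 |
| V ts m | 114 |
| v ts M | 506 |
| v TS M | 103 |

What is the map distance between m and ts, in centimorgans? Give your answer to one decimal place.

The two most frequent reciprocal classes, V TS m and v ts M, are the parental types, so the F1 was V TS m / v ts M.
The two rarest classes, V TS M and v ts m, are the double crossovers. Comparing them with the parentals, only the m allele has switched, so m is the middle locus and the order is ts – m – v.
Crossovers in the ts–m interval produce the single-crossover classes V ts m and v TS M (114 + 103 = 217) plus the double crossovers (13).
RF(ts–m) = (217 + 13) / 1500 = 230/1500 = 0.1533 → 15.3 centimorgans.

15.3 centimorgans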